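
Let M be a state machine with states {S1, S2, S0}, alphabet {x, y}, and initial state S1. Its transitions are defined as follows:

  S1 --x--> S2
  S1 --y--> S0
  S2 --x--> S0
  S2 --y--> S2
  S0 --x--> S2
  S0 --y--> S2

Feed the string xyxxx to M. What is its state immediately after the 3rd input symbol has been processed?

S0

S1 → S2 → S2 → S0
After 3 symbols: S0.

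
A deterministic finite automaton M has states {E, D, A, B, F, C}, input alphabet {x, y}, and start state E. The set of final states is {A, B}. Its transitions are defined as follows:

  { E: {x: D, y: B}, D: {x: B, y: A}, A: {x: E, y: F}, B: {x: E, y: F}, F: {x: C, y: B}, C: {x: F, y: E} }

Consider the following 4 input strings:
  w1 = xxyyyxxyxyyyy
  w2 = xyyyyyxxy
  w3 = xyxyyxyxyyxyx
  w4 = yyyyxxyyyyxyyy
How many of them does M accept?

1

w1: Trace: E -x-> D -x-> B -y-> F -y-> B -y-> F -x-> C -x-> F -y-> B -x-> E -y-> B -y-> F -y-> B -y-> F  → end F, rejected
w2: Trace: E -x-> D -y-> A -y-> F -y-> B -y-> F -y-> B -x-> E -x-> D -y-> A  → end A, accepted
w3: Trace: E -x-> D -y-> A -x-> E -y-> B -y-> F -x-> C -y-> E -x-> D -y-> A -y-> F -x-> C -y-> E -x-> D  → end D, rejected
w4: Trace: E -y-> B -y-> F -y-> B -y-> F -x-> C -x-> F -y-> B -y-> F -y-> B -y-> F -x-> C -y-> E -y-> B -y-> F  → end F, rejected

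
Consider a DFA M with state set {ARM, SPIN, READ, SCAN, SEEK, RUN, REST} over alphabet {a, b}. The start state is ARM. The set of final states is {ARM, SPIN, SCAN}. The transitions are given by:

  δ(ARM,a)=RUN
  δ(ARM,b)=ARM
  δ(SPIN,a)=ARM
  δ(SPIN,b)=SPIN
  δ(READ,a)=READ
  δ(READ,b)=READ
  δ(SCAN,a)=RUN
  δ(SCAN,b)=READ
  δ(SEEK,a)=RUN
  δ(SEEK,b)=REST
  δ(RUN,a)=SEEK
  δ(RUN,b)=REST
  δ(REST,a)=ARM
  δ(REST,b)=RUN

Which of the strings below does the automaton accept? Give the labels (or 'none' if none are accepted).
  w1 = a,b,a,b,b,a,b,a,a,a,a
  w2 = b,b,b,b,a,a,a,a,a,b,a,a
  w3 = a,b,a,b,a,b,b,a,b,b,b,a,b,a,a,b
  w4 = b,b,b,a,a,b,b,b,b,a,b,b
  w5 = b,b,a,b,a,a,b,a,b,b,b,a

w1: Trace: ARM -a-> RUN -b-> REST -a-> ARM -b-> ARM -b-> ARM -a-> RUN -b-> REST -a-> ARM -a-> RUN -a-> SEEK -a-> RUN  → end RUN, rejected
w2: Trace: ARM -b-> ARM -b-> ARM -b-> ARM -b-> ARM -a-> RUN -a-> SEEK -a-> RUN -a-> SEEK -a-> RUN -b-> REST -a-> ARM -a-> RUN  → end RUN, rejected
w3: Trace: ARM -a-> RUN -b-> REST -a-> ARM -b-> ARM -a-> RUN -b-> REST -b-> RUN -a-> SEEK -b-> REST -b-> RUN -b-> REST -a-> ARM -b-> ARM -a-> RUN -a-> SEEK -b-> REST  → end REST, rejected
w4: Trace: ARM -b-> ARM -b-> ARM -b-> ARM -a-> RUN -a-> SEEK -b-> REST -b-> RUN -b-> REST -b-> RUN -a-> SEEK -b-> REST -b-> RUN  → end RUN, rejected
w5: Trace: ARM -b-> ARM -b-> ARM -a-> RUN -b-> REST -a-> ARM -a-> RUN -b-> REST -a-> ARM -b-> ARM -b-> ARM -b-> ARM -a-> RUN  → end RUN, rejected

none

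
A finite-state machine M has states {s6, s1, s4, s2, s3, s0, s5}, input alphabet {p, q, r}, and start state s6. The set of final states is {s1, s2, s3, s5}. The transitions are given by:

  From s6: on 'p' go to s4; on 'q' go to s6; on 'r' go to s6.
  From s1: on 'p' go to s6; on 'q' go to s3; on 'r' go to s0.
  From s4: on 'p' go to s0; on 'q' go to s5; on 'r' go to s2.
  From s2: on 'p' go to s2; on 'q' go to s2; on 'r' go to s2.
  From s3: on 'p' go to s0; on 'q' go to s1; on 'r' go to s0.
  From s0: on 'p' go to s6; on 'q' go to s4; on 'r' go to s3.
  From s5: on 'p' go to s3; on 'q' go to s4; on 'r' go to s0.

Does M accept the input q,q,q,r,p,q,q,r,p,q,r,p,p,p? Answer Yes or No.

Yes

start at s6
read 'q': s6 → s6
read 'q': s6 → s6
read 'q': s6 → s6
read 'r': s6 → s6
read 'p': s6 → s4
read 'q': s4 → s5
read 'q': s5 → s4
read 'r': s4 → s2
read 'p': s2 → s2
read 'q': s2 → s2
read 'r': s2 → s2
read 'p': s2 → s2
read 'p': s2 → s2
read 'p': s2 → s2
End state s2 is accepting.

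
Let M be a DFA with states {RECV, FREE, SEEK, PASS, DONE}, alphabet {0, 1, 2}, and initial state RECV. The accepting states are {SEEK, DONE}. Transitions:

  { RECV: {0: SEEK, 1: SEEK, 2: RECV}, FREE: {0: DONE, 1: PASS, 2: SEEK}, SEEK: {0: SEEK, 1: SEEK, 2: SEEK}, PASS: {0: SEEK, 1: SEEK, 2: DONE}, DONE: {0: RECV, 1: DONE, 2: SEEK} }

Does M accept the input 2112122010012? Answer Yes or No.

Trace: RECV -2-> RECV -1-> SEEK -1-> SEEK -2-> SEEK -1-> SEEK -2-> SEEK -2-> SEEK -0-> SEEK -1-> SEEK -0-> SEEK -0-> SEEK -1-> SEEK -2-> SEEK
End state SEEK is accepting.

Yes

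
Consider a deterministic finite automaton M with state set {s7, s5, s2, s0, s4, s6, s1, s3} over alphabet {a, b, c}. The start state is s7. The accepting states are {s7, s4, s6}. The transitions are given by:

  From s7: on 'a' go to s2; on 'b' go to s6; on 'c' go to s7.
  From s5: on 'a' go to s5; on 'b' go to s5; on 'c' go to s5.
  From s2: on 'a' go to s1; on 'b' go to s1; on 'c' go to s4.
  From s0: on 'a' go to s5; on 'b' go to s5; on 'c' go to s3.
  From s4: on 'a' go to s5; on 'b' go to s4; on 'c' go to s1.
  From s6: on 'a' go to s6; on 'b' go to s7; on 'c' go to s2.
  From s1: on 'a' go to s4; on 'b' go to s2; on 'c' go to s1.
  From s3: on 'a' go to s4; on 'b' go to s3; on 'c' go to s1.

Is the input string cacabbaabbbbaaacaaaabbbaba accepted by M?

No

Trace: s7 -c-> s7 -a-> s2 -c-> s4 -a-> s5 -b-> s5 -b-> s5 -a-> s5 -a-> s5 -b-> s5 -b-> s5 -b-> s5 -b-> s5 -a-> s5 -a-> s5 -a-> s5 -c-> s5 -a-> s5 -a-> s5 -a-> s5 -a-> s5 -b-> s5 -b-> s5 -b-> s5 -a-> s5 -b-> s5 -a-> s5
End state s5 is not accepting.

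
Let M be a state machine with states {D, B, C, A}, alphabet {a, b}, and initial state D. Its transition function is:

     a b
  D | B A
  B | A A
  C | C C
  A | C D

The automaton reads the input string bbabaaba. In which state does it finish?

D → A → D → B → A → C → C → C → C

C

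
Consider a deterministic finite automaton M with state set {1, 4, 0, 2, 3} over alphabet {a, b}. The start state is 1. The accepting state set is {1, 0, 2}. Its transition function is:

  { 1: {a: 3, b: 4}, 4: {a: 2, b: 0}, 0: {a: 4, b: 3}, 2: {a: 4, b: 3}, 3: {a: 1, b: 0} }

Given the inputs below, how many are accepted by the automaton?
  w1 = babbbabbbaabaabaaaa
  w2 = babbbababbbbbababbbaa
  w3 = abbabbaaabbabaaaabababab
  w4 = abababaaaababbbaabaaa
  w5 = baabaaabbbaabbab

w1: 1 → 4 → 2 → 3 → 0 → 3 → 1 → 4 → 0 → 3 → 1 → 3 → 0 → 4 → 2 → 3 → 1 → 3 → 1 → 3  → end 3, rejected
w2: 1 → 4 → 2 → 3 → 0 → 3 → 1 → 4 → 2 → 3 → 0 → 3 → 0 → 3 → 1 → 4 → 2 → 3 → 0 → 3 → 1 → 3  → end 3, rejected
w3: 1 → 3 → 0 → 3 → 1 → 4 → 0 → 4 → 2 → 4 → 0 → 3 → 1 → 4 → 2 → 4 → 2 → 4 → 0 → 4 → 0 → 4 → 0 → 4 → 0  → end 0, accepted
w4: 1 → 3 → 0 → 4 → 0 → 4 → 0 → 4 → 2 → 4 → 2 → 3 → 1 → 4 → 0 → 3 → 1 → 3 → 0 → 4 → 2 → 4  → end 4, rejected
w5: 1 → 4 → 2 → 4 → 0 → 4 → 2 → 4 → 0 → 3 → 0 → 4 → 2 → 3 → 0 → 4 → 0  → end 0, accepted

2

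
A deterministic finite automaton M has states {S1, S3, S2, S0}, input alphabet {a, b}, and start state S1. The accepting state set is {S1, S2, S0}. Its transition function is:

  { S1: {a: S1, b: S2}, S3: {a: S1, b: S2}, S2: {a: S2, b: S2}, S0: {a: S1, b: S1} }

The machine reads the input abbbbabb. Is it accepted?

Yes

Trace: S1 -a-> S1 -b-> S2 -b-> S2 -b-> S2 -b-> S2 -a-> S2 -b-> S2 -b-> S2
End state S2 is accepting.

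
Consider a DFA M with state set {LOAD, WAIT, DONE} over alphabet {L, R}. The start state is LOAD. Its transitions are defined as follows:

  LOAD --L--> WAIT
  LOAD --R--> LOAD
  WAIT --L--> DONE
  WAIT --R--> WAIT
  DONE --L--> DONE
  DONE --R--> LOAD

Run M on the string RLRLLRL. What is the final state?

WAIT

LOAD → LOAD → WAIT → WAIT → DONE → DONE → LOAD → WAIT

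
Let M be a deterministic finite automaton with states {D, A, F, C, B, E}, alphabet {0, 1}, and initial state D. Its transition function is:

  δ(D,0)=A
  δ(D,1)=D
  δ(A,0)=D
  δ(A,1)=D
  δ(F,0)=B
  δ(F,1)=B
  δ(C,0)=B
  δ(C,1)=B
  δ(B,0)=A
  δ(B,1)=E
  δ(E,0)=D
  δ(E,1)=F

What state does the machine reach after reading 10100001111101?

D

start at D
read '1': D → D
read '0': D → A
read '1': A → D
read '0': D → A
read '0': A → D
read '0': D → A
read '0': A → D
read '1': D → D
read '1': D → D
read '1': D → D
read '1': D → D
read '1': D → D
read '0': D → A
read '1': A → D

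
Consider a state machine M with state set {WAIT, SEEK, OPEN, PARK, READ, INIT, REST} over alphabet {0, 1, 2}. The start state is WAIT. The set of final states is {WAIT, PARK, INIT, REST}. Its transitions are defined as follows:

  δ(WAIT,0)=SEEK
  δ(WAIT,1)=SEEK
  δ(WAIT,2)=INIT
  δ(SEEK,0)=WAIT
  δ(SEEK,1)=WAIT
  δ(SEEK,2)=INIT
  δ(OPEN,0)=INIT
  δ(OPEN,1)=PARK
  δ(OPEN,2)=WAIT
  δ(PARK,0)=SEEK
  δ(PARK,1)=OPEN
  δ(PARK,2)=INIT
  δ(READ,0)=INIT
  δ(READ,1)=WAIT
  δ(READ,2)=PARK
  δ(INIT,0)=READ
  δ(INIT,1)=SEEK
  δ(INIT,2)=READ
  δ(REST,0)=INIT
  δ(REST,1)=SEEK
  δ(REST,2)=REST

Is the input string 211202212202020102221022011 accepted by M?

WAIT → INIT → SEEK → WAIT → INIT → READ → PARK → INIT → SEEK → INIT → READ → INIT → READ → INIT → READ → INIT → SEEK → WAIT → INIT → READ → PARK → OPEN → INIT → READ → PARK → SEEK → WAIT → SEEK
End state SEEK is not accepting.

No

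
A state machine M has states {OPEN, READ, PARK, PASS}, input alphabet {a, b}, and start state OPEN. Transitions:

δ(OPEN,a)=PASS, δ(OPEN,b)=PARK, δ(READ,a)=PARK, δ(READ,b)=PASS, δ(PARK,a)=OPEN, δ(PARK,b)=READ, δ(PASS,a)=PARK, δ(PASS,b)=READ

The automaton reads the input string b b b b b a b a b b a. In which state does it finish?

PARK

OPEN → PARK → READ → PASS → READ → PASS → PARK → READ → PARK → READ → PASS → PARK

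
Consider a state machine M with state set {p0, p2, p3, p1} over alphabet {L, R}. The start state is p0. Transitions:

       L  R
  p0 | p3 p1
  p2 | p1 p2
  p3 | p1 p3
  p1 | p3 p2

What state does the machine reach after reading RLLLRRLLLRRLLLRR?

p2

start at p0
read 'R': p0 → p1
read 'L': p1 → p3
read 'L': p3 → p1
read 'L': p1 → p3
read 'R': p3 → p3
read 'R': p3 → p3
read 'L': p3 → p1
read 'L': p1 → p3
read 'L': p3 → p1
read 'R': p1 → p2
read 'R': p2 → p2
read 'L': p2 → p1
read 'L': p1 → p3
read 'L': p3 → p1
read 'R': p1 → p2
read 'R': p2 → p2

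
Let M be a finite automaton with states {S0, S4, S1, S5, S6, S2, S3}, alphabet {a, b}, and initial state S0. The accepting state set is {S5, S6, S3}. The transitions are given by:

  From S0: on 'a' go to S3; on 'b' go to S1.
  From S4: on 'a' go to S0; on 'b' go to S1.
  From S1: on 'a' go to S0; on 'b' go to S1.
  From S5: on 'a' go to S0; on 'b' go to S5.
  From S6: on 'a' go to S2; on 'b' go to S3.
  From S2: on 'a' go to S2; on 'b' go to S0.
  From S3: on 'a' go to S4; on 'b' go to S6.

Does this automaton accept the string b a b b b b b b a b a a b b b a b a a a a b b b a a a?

No

S0 → S1 → S0 → S1 → S1 → S1 → S1 → S1 → S1 → S0 → S1 → S0 → S3 → S6 → S3 → S6 → S2 → S0 → S3 → S4 → S0 → S3 → S6 → S3 → S6 → S2 → S2 → S2
End state S2 is not accepting.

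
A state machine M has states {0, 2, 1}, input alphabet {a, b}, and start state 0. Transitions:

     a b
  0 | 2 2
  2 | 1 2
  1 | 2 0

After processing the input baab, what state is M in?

2

Trace: 0 -b-> 2 -a-> 1 -a-> 2 -b-> 2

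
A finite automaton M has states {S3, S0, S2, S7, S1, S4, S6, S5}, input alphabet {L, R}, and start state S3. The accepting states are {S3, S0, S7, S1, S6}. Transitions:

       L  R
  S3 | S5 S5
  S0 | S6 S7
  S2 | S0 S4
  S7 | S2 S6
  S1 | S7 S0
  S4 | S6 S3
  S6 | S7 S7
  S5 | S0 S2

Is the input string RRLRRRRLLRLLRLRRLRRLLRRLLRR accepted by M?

start at S3
read 'R': S3 → S5
read 'R': S5 → S2
read 'L': S2 → S0
read 'R': S0 → S7
read 'R': S7 → S6
read 'R': S6 → S7
read 'R': S7 → S6
read 'L': S6 → S7
read 'L': S7 → S2
read 'R': S2 → S4
read 'L': S4 → S6
read 'L': S6 → S7
read 'R': S7 → S6
read 'L': S6 → S7
read 'R': S7 → S6
read 'R': S6 → S7
read 'L': S7 → S2
read 'R': S2 → S4
read 'R': S4 → S3
read 'L': S3 → S5
read 'L': S5 → S0
read 'R': S0 → S7
read 'R': S7 → S6
read 'L': S6 → S7
read 'L': S7 → S2
read 'R': S2 → S4
read 'R': S4 → S3
End state S3 is accepting.

Yes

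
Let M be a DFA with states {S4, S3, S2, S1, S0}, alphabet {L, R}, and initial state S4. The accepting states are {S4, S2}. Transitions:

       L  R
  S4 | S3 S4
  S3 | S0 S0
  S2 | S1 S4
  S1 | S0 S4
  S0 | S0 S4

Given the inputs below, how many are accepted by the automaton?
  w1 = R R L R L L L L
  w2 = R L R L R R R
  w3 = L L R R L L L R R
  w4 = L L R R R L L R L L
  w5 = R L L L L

2

w1:
  start at S4
  read 'R': S4 → S4
  read 'R': S4 → S4
  read 'L': S4 → S3
  read 'R': S3 → S0
  read 'L': S0 → S0
  read 'L': S0 → S0
  read 'L': S0 → S0
  read 'L': S0 → S0
  end S0, rejected
w2:
  start at S4
  read 'R': S4 → S4
  read 'L': S4 → S3
  read 'R': S3 → S0
  read 'L': S0 → S0
  read 'R': S0 → S4
  read 'R': S4 → S4
  read 'R': S4 → S4
  end S4, accepted
w3:
  start at S4
  read 'L': S4 → S3
  read 'L': S3 → S0
  read 'R': S0 → S4
  read 'R': S4 → S4
  read 'L': S4 → S3
  read 'L': S3 → S0
  read 'L': S0 → S0
  read 'R': S0 → S4
  read 'R': S4 → S4
  end S4, accepted
w4:
  start at S4
  read 'L': S4 → S3
  read 'L': S3 → S0
  read 'R': S0 → S4
  read 'R': S4 → S4
  read 'R': S4 → S4
  read 'L': S4 → S3
  read 'L': S3 → S0
  read 'R': S0 → S4
  read 'L': S4 → S3
  read 'L': S3 → S0
  end S0, rejected
w5:
  start at S4
  read 'R': S4 → S4
  read 'L': S4 → S3
  read 'L': S3 → S0
  read 'L': S0 → S0
  read 'L': S0 → S0
  end S0, rejected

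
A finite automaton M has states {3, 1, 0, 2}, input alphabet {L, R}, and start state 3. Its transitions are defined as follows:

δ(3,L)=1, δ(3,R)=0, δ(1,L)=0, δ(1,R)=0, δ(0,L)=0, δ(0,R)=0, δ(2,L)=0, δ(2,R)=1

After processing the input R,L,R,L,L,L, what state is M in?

0

3 → 0 → 0 → 0 → 0 → 0 → 0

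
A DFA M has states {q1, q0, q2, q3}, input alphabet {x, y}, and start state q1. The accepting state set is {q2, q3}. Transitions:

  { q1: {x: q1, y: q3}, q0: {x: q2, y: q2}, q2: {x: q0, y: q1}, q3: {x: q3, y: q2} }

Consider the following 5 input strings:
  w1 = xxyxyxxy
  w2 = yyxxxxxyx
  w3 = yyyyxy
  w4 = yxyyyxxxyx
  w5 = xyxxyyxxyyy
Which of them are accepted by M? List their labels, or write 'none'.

w1: q1 → q1 → q1 → q3 → q3 → q2 → q0 → q2 → q1  → end q1, rejected
w2: q1 → q3 → q2 → q0 → q2 → q0 → q2 → q0 → q2 → q0  → end q0, rejected
w3: q1 → q3 → q2 → q1 → q3 → q3 → q2  → end q2, accepted
w4: q1 → q3 → q3 → q2 → q1 → q3 → q3 → q3 → q3 → q2 → q0  → end q0, rejected
w5: q1 → q1 → q3 → q3 → q3 → q2 → q1 → q1 → q1 → q3 → q2 → q1  → end q1, rejected

w3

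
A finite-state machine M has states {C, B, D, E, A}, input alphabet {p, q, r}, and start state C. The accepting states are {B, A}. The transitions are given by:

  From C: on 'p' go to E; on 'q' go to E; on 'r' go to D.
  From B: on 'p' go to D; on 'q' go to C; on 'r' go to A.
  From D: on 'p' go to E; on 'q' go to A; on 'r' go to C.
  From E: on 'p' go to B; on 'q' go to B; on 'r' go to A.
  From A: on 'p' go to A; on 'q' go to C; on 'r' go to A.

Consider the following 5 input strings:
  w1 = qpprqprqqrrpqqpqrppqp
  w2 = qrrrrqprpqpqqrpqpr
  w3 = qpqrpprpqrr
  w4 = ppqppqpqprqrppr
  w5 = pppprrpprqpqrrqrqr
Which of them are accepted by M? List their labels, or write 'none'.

w4, w5

w1: C → E → B → D → C → E → B → A → C → E → A → A → A → C → E → B → C → D → E → B → C → E  → end E, rejected
w2: C → E → A → A → A → A → C → E → A → A → C → E → B → C → D → E → B → D → C  → end C, rejected
w3: C → E → B → C → D → E → B → A → A → C → D → C  → end C, rejected
w4: C → E → B → C → E → B → C → E → B → D → C → E → A → A → A → A  → end A, accepted
w5: C → E → B → D → E → A → A → A → A → A → C → E → B → A → A → C → D → A → A  → end A, accepted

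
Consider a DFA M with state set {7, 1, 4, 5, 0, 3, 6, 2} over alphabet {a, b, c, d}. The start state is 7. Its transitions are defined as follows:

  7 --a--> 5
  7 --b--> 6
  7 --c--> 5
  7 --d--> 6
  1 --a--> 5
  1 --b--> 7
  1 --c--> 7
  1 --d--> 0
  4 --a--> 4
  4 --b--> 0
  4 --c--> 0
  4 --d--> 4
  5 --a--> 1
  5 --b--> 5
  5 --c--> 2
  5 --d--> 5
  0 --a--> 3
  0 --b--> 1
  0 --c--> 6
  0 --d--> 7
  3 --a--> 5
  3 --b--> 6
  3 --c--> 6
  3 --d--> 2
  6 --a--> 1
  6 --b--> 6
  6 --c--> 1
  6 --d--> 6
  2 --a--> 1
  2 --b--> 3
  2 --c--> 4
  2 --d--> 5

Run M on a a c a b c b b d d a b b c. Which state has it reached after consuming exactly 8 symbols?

Trace: 7 -a-> 5 -a-> 1 -c-> 7 -a-> 5 -b-> 5 -c-> 2 -b-> 3 -b-> 6
After 8 symbols: 6.

6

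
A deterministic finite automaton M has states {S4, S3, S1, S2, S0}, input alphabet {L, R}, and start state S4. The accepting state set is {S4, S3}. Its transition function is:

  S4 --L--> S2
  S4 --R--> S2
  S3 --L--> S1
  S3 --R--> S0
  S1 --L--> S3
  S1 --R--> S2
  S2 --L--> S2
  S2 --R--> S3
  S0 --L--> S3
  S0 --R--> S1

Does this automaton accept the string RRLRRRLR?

No

Trace: S4 -R-> S2 -R-> S3 -L-> S1 -R-> S2 -R-> S3 -R-> S0 -L-> S3 -R-> S0
End state S0 is not accepting.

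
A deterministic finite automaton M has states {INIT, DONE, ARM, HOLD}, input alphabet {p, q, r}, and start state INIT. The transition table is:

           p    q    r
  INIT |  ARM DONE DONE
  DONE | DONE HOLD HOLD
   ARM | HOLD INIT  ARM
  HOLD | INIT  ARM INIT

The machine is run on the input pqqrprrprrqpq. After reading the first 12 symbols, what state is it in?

HOLD

INIT → ARM → INIT → DONE → HOLD → INIT → DONE → HOLD → INIT → DONE → HOLD → ARM → HOLD
After 12 symbols: HOLD.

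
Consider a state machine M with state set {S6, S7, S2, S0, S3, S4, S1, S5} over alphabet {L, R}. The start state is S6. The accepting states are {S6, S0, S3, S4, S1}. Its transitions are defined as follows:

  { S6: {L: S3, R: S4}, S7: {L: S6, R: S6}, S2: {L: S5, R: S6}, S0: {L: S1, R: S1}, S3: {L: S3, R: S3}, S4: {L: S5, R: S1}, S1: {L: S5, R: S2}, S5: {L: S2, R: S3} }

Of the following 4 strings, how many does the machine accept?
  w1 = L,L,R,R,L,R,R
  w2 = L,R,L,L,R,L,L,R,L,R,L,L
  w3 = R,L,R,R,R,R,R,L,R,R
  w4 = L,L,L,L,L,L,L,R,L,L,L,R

4

w1: S6 → S3 → S3 → S3 → S3 → S3 → S3 → S3  → end S3, accepted
w2: S6 → S3 → S3 → S3 → S3 → S3 → S3 → S3 → S3 → S3 → S3 → S3 → S3  → end S3, accepted
w3: S6 → S4 → S5 → S3 → S3 → S3 → S3 → S3 → S3 → S3 → S3  → end S3, accepted
w4: S6 → S3 → S3 → S3 → S3 → S3 → S3 → S3 → S3 → S3 → S3 → S3 → S3  → end S3, accepted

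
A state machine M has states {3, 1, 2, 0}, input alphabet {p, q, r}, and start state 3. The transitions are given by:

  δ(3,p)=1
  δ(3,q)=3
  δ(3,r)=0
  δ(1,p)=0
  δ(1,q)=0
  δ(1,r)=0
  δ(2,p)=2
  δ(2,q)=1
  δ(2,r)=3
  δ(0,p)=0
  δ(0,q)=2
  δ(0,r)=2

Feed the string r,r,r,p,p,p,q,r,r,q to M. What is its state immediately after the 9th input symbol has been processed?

0

start at 3
read 'r': 3 → 0
read 'r': 0 → 2
read 'r': 2 → 3
read 'p': 3 → 1
read 'p': 1 → 0
read 'p': 0 → 0
read 'q': 0 → 2
read 'r': 2 → 3
read 'r': 3 → 0
After 9 symbols: 0.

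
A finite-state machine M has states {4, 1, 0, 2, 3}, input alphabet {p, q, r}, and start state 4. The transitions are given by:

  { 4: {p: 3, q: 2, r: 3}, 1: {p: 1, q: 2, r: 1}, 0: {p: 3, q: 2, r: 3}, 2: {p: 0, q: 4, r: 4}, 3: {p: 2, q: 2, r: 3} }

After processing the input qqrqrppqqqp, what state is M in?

3

start at 4
read 'q': 4 → 2
read 'q': 2 → 4
read 'r': 4 → 3
read 'q': 3 → 2
read 'r': 2 → 4
read 'p': 4 → 3
read 'p': 3 → 2
read 'q': 2 → 4
read 'q': 4 → 2
read 'q': 2 → 4
read 'p': 4 → 3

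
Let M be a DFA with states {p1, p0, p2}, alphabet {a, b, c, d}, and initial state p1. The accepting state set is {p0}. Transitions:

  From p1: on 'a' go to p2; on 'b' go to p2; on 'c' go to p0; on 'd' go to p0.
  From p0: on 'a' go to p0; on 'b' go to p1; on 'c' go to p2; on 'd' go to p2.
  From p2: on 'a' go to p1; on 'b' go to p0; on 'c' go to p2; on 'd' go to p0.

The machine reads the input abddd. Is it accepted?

No

p1 → p2 → p0 → p2 → p0 → p2
End state p2 is not accepting.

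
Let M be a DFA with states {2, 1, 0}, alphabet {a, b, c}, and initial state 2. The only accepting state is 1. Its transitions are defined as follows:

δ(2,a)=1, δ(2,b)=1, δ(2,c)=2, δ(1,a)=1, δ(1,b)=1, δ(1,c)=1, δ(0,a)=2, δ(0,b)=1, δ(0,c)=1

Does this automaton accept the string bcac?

2 → 1 → 1 → 1 → 1
End state 1 is accepting.

Yes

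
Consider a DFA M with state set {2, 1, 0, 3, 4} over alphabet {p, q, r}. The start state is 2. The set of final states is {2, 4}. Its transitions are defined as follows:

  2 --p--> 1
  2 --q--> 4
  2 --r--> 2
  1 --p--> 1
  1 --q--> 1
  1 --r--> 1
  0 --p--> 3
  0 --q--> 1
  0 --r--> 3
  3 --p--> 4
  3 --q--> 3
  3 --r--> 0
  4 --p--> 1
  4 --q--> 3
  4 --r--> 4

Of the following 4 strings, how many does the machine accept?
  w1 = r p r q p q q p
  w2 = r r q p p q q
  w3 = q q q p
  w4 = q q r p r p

1

w1: Trace: 2 -r-> 2 -p-> 1 -r-> 1 -q-> 1 -p-> 1 -q-> 1 -q-> 1 -p-> 1  → end 1, rejected
w2: Trace: 2 -r-> 2 -r-> 2 -q-> 4 -p-> 1 -p-> 1 -q-> 1 -q-> 1  → end 1, rejected
w3: Trace: 2 -q-> 4 -q-> 3 -q-> 3 -p-> 4  → end 4, accepted
w4: Trace: 2 -q-> 4 -q-> 3 -r-> 0 -p-> 3 -r-> 0 -p-> 3  → end 3, rejected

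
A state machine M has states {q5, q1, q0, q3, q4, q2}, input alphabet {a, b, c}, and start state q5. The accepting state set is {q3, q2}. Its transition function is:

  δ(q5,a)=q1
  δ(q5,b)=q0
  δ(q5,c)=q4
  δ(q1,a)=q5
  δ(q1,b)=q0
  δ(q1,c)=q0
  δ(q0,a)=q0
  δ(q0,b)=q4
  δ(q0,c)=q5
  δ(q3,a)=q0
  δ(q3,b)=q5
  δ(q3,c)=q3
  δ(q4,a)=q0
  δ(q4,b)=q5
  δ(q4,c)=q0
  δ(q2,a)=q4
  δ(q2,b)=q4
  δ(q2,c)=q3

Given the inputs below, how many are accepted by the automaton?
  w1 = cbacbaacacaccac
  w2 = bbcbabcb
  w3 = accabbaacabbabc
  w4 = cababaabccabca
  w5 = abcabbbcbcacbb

0

w1: q5 → q4 → q5 → q1 → q0 → q4 → q0 → q0 → q5 → q1 → q0 → q0 → q5 → q4 → q0 → q5  → end q5, rejected
w2: q5 → q0 → q4 → q0 → q4 → q0 → q4 → q0 → q4  → end q4, rejected
w3: q5 → q1 → q0 → q5 → q1 → q0 → q4 → q0 → q0 → q5 → q1 → q0 → q4 → q0 → q4 → q0  → end q0, rejected
w4: q5 → q4 → q0 → q4 → q0 → q4 → q0 → q0 → q4 → q0 → q5 → q1 → q0 → q5 → q1  → end q1, rejected
w5: q5 → q1 → q0 → q5 → q1 → q0 → q4 → q5 → q4 → q5 → q4 → q0 → q5 → q0 → q4  → end q4, rejected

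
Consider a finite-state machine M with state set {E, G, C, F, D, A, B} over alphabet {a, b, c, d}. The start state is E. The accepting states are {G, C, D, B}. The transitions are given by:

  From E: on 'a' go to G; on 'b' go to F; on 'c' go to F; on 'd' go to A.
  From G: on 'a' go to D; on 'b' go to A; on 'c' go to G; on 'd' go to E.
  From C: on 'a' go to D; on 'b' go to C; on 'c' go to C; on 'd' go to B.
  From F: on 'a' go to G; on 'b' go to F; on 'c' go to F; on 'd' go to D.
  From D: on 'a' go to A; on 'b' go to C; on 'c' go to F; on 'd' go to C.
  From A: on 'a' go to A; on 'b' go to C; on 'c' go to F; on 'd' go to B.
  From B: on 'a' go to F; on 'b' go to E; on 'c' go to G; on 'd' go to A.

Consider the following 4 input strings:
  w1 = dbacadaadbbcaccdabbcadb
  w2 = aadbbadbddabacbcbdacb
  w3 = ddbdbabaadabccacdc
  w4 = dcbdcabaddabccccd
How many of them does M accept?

2

w1: Trace: E -d-> A -b-> C -a-> D -c-> F -a-> G -d-> E -a-> G -a-> D -d-> C -b-> C -b-> C -c-> C -a-> D -c-> F -c-> F -d-> D -a-> A -b-> C -b-> C -c-> C -a-> D -d-> C -b-> C  → end C, accepted
w2: Trace: E -a-> G -a-> D -d-> C -b-> C -b-> C -a-> D -d-> C -b-> C -d-> B -d-> A -a-> A -b-> C -a-> D -c-> F -b-> F -c-> F -b-> F -d-> D -a-> A -c-> F -b-> F  → end F, rejected
w3: Trace: E -d-> A -d-> B -b-> E -d-> A -b-> C -a-> D -b-> C -a-> D -a-> A -d-> B -a-> F -b-> F -c-> F -c-> F -a-> G -c-> G -d-> E -c-> F  → end F, rejected
w4: Trace: E -d-> A -c-> F -b-> F -d-> D -c-> F -a-> G -b-> A -a-> A -d-> B -d-> A -a-> A -b-> C -c-> C -c-> C -c-> C -c-> C -d-> B  → end B, accepted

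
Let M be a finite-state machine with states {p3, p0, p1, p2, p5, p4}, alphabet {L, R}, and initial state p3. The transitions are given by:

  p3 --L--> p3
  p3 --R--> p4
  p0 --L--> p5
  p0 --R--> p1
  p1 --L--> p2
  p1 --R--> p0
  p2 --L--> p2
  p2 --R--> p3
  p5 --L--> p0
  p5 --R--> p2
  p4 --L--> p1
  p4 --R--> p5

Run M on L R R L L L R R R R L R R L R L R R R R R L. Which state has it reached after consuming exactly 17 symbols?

start at p3
read 'L': p3 → p3
read 'R': p3 → p4
read 'R': p4 → p5
read 'L': p5 → p0
read 'L': p0 → p5
read 'L': p5 → p0
read 'R': p0 → p1
read 'R': p1 → p0
read 'R': p0 → p1
read 'R': p1 → p0
read 'L': p0 → p5
read 'R': p5 → p2
read 'R': p2 → p3
read 'L': p3 → p3
read 'R': p3 → p4
read 'L': p4 → p1
read 'R': p1 → p0
After 17 symbols: p0.

p0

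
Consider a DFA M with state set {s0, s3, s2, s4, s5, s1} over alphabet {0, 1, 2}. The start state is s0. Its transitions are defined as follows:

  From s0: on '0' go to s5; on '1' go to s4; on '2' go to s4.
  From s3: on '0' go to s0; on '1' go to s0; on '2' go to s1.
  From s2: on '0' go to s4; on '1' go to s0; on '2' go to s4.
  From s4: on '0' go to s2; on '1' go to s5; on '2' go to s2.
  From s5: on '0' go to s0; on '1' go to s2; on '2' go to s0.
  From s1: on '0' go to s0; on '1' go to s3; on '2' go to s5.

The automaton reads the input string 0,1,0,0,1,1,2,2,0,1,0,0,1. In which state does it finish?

s4

s0 → s5 → s2 → s4 → s2 → s0 → s4 → s2 → s4 → s2 → s0 → s5 → s0 → s4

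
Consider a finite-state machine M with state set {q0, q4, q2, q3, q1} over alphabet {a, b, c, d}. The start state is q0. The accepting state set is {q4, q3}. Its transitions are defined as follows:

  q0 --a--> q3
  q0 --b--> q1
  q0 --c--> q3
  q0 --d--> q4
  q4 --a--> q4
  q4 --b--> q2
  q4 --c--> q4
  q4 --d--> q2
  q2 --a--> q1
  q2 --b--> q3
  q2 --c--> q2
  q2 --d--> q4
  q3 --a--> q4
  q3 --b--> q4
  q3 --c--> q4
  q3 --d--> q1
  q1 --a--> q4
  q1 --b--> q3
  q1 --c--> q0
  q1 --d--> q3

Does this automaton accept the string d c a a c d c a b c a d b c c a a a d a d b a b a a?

q0 → q4 → q4 → q4 → q4 → q4 → q2 → q2 → q1 → q3 → q4 → q4 → q2 → q3 → q4 → q4 → q4 → q4 → q4 → q2 → q1 → q3 → q4 → q4 → q2 → q1 → q4
End state q4 is accepting.

Yes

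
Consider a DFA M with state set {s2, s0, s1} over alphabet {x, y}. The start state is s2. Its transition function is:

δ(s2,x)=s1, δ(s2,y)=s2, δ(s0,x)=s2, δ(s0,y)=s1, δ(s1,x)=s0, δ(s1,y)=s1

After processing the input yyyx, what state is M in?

s1

start at s2
read 'y': s2 → s2
read 'y': s2 → s2
read 'y': s2 → s2
read 'x': s2 → s1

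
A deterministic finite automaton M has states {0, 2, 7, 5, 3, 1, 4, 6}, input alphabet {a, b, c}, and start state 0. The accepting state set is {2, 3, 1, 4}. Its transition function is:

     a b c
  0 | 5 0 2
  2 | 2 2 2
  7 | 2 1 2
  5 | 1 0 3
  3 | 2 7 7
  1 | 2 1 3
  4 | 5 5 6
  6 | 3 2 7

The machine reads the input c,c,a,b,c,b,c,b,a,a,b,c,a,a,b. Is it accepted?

0 → 2 → 2 → 2 → 2 → 2 → 2 → 2 → 2 → 2 → 2 → 2 → 2 → 2 → 2 → 2
End state 2 is accepting.

Yes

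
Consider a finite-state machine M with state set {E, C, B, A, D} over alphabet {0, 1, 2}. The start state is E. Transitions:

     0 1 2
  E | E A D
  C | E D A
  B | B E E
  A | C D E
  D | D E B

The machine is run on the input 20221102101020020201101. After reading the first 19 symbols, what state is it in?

B

Trace: E -2-> D -0-> D -2-> B -2-> E -1-> A -1-> D -0-> D -2-> B -1-> E -0-> E -1-> A -0-> C -2-> A -0-> C -0-> E -2-> D -0-> D -2-> B -0-> B
After 19 symbols: B.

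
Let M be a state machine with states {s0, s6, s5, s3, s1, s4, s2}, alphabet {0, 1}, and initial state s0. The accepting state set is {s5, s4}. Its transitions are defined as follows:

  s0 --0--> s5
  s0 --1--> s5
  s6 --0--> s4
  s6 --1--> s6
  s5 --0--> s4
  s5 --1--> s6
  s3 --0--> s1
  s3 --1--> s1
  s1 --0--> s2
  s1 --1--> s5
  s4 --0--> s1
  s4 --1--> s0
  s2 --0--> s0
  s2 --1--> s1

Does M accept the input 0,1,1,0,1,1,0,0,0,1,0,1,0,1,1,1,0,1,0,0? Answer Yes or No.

start at s0
read '0': s0 → s5
read '1': s5 → s6
read '1': s6 → s6
read '0': s6 → s4
read '1': s4 → s0
read '1': s0 → s5
read '0': s5 → s4
read '0': s4 → s1
read '0': s1 → s2
read '1': s2 → s1
read '0': s1 → s2
read '1': s2 → s1
read '0': s1 → s2
read '1': s2 → s1
read '1': s1 → s5
read '1': s5 → s6
read '0': s6 → s4
read '1': s4 → s0
read '0': s0 → s5
read '0': s5 → s4
End state s4 is accepting.

Yes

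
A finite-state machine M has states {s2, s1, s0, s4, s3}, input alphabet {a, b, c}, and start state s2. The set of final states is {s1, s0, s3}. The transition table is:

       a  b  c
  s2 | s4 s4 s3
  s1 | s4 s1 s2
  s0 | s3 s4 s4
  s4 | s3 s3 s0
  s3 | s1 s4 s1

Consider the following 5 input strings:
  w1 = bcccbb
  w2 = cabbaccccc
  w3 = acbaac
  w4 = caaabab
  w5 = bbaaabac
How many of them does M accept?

3

w1: Trace: s2 -b-> s4 -c-> s0 -c-> s4 -c-> s0 -b-> s4 -b-> s3  → end s3, accepted
w2: Trace: s2 -c-> s3 -a-> s1 -b-> s1 -b-> s1 -a-> s4 -c-> s0 -c-> s4 -c-> s0 -c-> s4 -c-> s0  → end s0, accepted
w3: Trace: s2 -a-> s4 -c-> s0 -b-> s4 -a-> s3 -a-> s1 -c-> s2  → end s2, rejected
w4: Trace: s2 -c-> s3 -a-> s1 -a-> s4 -a-> s3 -b-> s4 -a-> s3 -b-> s4  → end s4, rejected
w5: Trace: s2 -b-> s4 -b-> s3 -a-> s1 -a-> s4 -a-> s3 -b-> s4 -a-> s3 -c-> s1  → end s1, accepted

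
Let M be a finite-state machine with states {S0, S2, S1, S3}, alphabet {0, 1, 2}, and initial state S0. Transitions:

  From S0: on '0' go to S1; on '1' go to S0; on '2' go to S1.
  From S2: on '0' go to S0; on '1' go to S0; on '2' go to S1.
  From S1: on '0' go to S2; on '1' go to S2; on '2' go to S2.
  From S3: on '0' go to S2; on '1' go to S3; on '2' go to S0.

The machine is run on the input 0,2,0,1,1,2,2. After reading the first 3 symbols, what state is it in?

start at S0
read '0': S0 → S1
read '2': S1 → S2
read '0': S2 → S0
After 3 symbols: S0.

S0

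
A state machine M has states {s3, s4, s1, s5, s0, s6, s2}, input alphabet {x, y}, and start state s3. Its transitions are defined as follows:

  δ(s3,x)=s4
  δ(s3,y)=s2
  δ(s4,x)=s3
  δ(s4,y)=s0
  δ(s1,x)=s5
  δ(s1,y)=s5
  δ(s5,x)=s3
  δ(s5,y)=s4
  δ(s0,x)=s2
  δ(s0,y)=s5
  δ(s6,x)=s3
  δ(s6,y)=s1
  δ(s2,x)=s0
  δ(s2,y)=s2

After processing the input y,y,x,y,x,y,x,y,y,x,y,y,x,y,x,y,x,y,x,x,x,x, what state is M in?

s4

s3 → s2 → s2 → s0 → s5 → s3 → s2 → s0 → s5 → s4 → s3 → s2 → s2 → s0 → s5 → s3 → s2 → s0 → s5 → s3 → s4 → s3 → s4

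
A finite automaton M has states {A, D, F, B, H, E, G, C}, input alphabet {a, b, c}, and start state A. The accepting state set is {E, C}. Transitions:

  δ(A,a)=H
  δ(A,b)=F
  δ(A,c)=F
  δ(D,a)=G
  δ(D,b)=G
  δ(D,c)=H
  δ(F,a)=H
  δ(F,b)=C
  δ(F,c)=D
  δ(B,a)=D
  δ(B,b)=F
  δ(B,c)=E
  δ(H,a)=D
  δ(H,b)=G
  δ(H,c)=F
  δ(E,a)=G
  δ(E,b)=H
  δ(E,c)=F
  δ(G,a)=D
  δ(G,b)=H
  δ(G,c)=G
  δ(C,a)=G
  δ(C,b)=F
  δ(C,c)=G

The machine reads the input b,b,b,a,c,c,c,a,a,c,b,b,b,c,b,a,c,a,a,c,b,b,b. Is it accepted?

Trace: A -b-> F -b-> C -b-> F -a-> H -c-> F -c-> D -c-> H -a-> D -a-> G -c-> G -b-> H -b-> G -b-> H -c-> F -b-> C -a-> G -c-> G -a-> D -a-> G -c-> G -b-> H -b-> G -b-> H
End state H is not accepting.

No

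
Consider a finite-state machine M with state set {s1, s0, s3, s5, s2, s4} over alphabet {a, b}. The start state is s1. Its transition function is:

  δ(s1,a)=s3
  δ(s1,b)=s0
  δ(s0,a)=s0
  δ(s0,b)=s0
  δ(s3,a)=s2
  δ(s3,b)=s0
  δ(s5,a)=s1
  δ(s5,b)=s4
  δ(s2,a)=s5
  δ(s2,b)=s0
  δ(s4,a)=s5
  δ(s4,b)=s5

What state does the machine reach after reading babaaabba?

s0

s1 → s0 → s0 → s0 → s0 → s0 → s0 → s0 → s0 → s0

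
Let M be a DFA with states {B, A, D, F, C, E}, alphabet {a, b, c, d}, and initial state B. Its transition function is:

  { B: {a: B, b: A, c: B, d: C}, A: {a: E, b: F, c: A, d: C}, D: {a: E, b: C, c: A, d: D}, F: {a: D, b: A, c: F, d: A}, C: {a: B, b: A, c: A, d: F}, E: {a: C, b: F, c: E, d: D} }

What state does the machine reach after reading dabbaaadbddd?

start at B
read 'd': B → C
read 'a': C → B
read 'b': B → A
read 'b': A → F
read 'a': F → D
read 'a': D → E
read 'a': E → C
read 'd': C → F
read 'b': F → A
read 'd': A → C
read 'd': C → F
read 'd': F → A

A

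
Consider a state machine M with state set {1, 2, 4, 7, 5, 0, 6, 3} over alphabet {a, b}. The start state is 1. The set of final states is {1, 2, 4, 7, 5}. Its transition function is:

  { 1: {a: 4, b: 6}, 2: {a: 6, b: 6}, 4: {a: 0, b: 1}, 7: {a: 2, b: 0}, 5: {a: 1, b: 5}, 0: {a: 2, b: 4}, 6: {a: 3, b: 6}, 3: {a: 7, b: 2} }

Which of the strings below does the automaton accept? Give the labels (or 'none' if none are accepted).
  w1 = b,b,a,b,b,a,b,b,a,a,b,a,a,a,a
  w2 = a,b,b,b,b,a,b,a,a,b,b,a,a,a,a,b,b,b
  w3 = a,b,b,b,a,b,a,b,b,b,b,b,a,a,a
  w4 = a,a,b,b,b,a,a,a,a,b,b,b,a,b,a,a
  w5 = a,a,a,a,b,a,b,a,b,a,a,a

w1, w3, w5

w1:
  start at 1
  read 'b': 1 → 6
  read 'b': 6 → 6
  read 'a': 6 → 3
  read 'b': 3 → 2
  read 'b': 2 → 6
  read 'a': 6 → 3
  read 'b': 3 → 2
  read 'b': 2 → 6
  read 'a': 6 → 3
  read 'a': 3 → 7
  read 'b': 7 → 0
  read 'a': 0 → 2
  read 'a': 2 → 6
  read 'a': 6 → 3
  read 'a': 3 → 7
  end 7, accepted
w2:
  start at 1
  read 'a': 1 → 4
  read 'b': 4 → 1
  read 'b': 1 → 6
  read 'b': 6 → 6
  read 'b': 6 → 6
  read 'a': 6 → 3
  read 'b': 3 → 2
  read 'a': 2 → 6
  read 'a': 6 → 3
  read 'b': 3 → 2
  read 'b': 2 → 6
  read 'a': 6 → 3
  read 'a': 3 → 7
  read 'a': 7 → 2
  read 'a': 2 → 6
  read 'b': 6 → 6
  read 'b': 6 → 6
  read 'b': 6 → 6
  end 6, rejected
w3:
  start at 1
  read 'a': 1 → 4
  read 'b': 4 → 1
  read 'b': 1 → 6
  read 'b': 6 → 6
  read 'a': 6 → 3
  read 'b': 3 → 2
  read 'a': 2 → 6
  read 'b': 6 → 6
  read 'b': 6 → 6
  read 'b': 6 → 6
  read 'b': 6 → 6
  read 'b': 6 → 6
  read 'a': 6 → 3
  read 'a': 3 → 7
  read 'a': 7 → 2
  end 2, accepted
w4:
  start at 1
  read 'a': 1 → 4
  read 'a': 4 → 0
  read 'b': 0 → 4
  read 'b': 4 → 1
  read 'b': 1 → 6
  read 'a': 6 → 3
  read 'a': 3 → 7
  read 'a': 7 → 2
  read 'a': 2 → 6
  read 'b': 6 → 6
  read 'b': 6 → 6
  read 'b': 6 → 6
  read 'a': 6 → 3
  read 'b': 3 → 2
  read 'a': 2 → 6
  read 'a': 6 → 3
  end 3, rejected
w5:
  start at 1
  read 'a': 1 → 4
  read 'a': 4 → 0
  read 'a': 0 → 2
  read 'a': 2 → 6
  read 'b': 6 → 6
  read 'a': 6 → 3
  read 'b': 3 → 2
  read 'a': 2 → 6
  read 'b': 6 → 6
  read 'a': 6 → 3
  read 'a': 3 → 7
  read 'a': 7 → 2
  end 2, accepted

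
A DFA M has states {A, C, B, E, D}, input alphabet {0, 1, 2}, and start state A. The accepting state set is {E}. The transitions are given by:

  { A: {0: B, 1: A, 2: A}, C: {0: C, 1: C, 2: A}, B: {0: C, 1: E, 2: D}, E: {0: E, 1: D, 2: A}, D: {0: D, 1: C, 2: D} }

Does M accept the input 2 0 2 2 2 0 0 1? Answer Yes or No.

A → A → B → D → D → D → D → D → C
End state C is not accepting.

No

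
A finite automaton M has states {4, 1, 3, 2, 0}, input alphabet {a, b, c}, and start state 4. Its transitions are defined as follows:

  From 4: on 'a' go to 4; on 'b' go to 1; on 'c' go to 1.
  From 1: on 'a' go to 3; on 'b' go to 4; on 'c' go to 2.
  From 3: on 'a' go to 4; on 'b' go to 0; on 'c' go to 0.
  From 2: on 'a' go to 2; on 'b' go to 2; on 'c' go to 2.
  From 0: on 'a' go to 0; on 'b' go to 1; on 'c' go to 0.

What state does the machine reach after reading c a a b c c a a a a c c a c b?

2

start at 4
read 'c': 4 → 1
read 'a': 1 → 3
read 'a': 3 → 4
read 'b': 4 → 1
read 'c': 1 → 2
read 'c': 2 → 2
read 'a': 2 → 2
read 'a': 2 → 2
read 'a': 2 → 2
read 'a': 2 → 2
read 'c': 2 → 2
read 'c': 2 → 2
read 'a': 2 → 2
read 'c': 2 → 2
read 'b': 2 → 2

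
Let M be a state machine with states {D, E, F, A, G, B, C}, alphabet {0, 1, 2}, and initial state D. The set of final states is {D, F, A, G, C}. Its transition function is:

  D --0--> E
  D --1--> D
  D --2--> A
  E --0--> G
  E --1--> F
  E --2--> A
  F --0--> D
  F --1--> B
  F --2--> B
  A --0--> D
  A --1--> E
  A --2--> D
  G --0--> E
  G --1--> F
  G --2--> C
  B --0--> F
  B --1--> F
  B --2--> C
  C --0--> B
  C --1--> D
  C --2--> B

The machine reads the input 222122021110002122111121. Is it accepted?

No

Trace: D -2-> A -2-> D -2-> A -1-> E -2-> A -2-> D -0-> E -2-> A -1-> E -1-> F -1-> B -0-> F -0-> D -0-> E -2-> A -1-> E -2-> A -2-> D -1-> D -1-> D -1-> D -1-> D -2-> A -1-> E
End state E is not accepting.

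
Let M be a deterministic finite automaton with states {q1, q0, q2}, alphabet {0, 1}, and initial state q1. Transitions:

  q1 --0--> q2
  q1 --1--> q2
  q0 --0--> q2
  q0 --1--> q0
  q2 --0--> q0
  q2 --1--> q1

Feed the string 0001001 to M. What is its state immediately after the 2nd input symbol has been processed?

q0

Trace: q1 -0-> q2 -0-> q0
After 2 symbols: q0.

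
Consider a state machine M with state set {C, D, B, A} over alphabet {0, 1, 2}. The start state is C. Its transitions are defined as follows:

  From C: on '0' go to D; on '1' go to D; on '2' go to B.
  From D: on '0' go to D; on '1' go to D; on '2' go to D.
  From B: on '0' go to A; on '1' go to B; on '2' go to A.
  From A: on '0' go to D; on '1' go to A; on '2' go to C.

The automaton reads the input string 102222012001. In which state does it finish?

C → D → D → D → D → D → D → D → D → D → D → D → D

D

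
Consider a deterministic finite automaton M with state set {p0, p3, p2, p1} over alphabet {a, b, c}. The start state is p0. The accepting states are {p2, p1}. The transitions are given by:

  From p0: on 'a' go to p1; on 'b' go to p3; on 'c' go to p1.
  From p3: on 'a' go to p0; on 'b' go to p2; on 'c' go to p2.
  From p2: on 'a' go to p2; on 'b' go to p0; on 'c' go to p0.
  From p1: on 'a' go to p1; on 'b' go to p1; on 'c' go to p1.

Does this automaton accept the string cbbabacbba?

start at p0
read 'c': p0 → p1
read 'b': p1 → p1
read 'b': p1 → p1
read 'a': p1 → p1
read 'b': p1 → p1
read 'a': p1 → p1
read 'c': p1 → p1
read 'b': p1 → p1
read 'b': p1 → p1
read 'a': p1 → p1
End state p1 is accepting.

Yes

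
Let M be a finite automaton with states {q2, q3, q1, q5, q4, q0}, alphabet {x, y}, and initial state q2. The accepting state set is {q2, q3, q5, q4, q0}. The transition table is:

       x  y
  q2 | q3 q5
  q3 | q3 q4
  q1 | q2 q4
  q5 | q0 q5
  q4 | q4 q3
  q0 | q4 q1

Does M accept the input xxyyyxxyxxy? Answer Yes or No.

Yes

start at q2
read 'x': q2 → q3
read 'x': q3 → q3
read 'y': q3 → q4
read 'y': q4 → q3
read 'y': q3 → q4
read 'x': q4 → q4
read 'x': q4 → q4
read 'y': q4 → q3
read 'x': q3 → q3
read 'x': q3 → q3
read 'y': q3 → q4
End state q4 is accepting.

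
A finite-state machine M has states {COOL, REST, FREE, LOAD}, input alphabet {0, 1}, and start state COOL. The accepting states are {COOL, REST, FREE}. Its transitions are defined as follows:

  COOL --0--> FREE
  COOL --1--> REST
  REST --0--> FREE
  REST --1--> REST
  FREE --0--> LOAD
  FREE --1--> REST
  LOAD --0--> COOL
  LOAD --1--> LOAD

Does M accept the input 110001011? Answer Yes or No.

Yes

start at COOL
read '1': COOL → REST
read '1': REST → REST
read '0': REST → FREE
read '0': FREE → LOAD
read '0': LOAD → COOL
read '1': COOL → REST
read '0': REST → FREE
read '1': FREE → REST
read '1': REST → REST
End state REST is accepting.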